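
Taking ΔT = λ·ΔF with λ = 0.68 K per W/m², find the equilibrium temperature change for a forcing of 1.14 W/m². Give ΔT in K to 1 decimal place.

ΔT = λ ΔF = 0.68 × 1.14 = 0.7752 K.

ΔT = 0.8 K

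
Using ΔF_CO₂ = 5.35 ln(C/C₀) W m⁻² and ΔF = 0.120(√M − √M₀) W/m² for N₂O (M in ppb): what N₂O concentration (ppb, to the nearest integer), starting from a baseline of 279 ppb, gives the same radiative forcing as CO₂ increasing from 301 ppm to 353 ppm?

CO₂ forcing: 5.35 × ln(353/301) = 5.35 × 0.159358 = 0.85257 W/m².
Set 0.120(√M − √279) = 0.85257: √M = 0.85257/0.120 + √279 = 7.1048 + 16.7033 = 23.8081.
M = (23.8081)² = 566.83 ppb.

M ≈ 567 ppb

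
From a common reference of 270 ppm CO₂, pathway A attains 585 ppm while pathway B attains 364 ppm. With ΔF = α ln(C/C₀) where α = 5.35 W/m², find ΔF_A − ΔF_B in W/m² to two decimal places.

ΔF_A = 5.35 ln(585/270) = 5.35 × 0.77319 = 4.1366 W/m².
ΔF_B = 5.35 ln(364/270) = 5.35 × 0.29873 = 1.5982 W/m².
Difference: 4.1366 − 1.5982 = 2.5384 W/m².
(Equivalently, ΔF_A − ΔF_B = 5.35 ln(585/364) = 5.35 × 0.47446 = 2.5384 W/m².)

ΔF_A − ΔF_B = 2.54 W/m²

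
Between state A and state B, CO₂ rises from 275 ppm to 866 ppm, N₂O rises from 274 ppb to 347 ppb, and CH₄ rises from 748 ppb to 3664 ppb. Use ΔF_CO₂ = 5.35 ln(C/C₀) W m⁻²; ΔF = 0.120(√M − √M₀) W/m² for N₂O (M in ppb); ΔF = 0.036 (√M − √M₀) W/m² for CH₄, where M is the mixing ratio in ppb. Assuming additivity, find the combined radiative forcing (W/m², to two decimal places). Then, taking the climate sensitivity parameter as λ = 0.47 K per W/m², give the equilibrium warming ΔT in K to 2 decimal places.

CO₂: 5.35 × ln(866/275) = 5.35 × ln(3.14909) = 5.35 × 1.14711 = 6.1370 W/m².
N₂O: 0.120 × (√347 − √274) = 0.120 × (18.6279 − 16.5529) = 0.120 × 2.0750 = 0.2490 W/m².
CH₄: 0.036 × (√3664 − √748) = 0.036 × (60.5310 − 27.3496) = 0.036 × 33.1814 = 1.1945 W/m².
Total ΔF = 6.1370 + 0.2490 + 1.1945 = 7.5805 W/m².
ΔT = λ ΔF = 0.47 × 7.58 = 3.5626 K.

ΔF = 7.58 W/m²; ΔT = 3.56 K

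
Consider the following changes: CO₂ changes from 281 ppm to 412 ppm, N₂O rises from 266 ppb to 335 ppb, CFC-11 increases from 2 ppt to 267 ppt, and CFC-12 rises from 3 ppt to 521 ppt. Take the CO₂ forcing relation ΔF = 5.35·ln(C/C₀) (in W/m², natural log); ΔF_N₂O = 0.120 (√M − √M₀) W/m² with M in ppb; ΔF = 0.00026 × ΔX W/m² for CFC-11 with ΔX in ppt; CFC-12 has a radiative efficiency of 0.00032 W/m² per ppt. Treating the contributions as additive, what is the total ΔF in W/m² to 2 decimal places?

CO₂: 5.35 × ln(412/281) = 5.35 × ln(1.46619) = 5.35 × 0.38267 = 2.0473 W/m².
N₂O: 0.120 × (√335 − √266) = 0.120 × (18.3030 − 16.3095) = 0.120 × 1.9935 = 0.2392 W/m².
CFC-11: ΔF = 0.00026 × (267 − 2) = 0.00026 × 265 = 0.0689 W/m².
CFC-12: ΔF = 0.00032 × (521 − 3) = 0.00032 × 518 = 0.1658 W/m².
Total ΔF = 2.0473 + 0.2392 + 0.0689 + 0.1658 = 2.5212 W/m².

ΔF = 2.52 W/m²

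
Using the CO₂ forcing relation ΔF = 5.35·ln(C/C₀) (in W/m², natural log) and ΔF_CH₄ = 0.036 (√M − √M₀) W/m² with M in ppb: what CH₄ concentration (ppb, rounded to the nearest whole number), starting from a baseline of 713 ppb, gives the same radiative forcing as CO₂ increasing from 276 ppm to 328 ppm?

CO₂ forcing: 5.35 × ln(328/276) = 5.35 × 0.172613 = 0.92348 W/m².
Set 0.036(√M − √713) = 0.92348: √M = 0.92348/0.036 + √713 = 25.6522 + 26.7021 = 52.3543.
M = (52.3543)² = 2740.97 ppb.

M ≈ 2741 ppb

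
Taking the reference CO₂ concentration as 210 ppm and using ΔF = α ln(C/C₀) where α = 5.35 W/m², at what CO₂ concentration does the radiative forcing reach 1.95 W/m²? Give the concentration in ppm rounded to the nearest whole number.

Set 5.35 ln(C/210) = 1.95, so ln(C/210) = 1.95/5.35 = 0.36449.
Then C/210 = e^0.36449 = 1.43978, giving C = 210 × 1.43978 = 302.35 ppm.

C ≈ 302 ppm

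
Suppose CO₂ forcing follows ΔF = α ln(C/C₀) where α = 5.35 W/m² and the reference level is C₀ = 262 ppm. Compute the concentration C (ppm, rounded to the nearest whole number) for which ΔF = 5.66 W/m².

C ≈ 755 ppm

Set 5.35 ln(C/262) = 5.66, so ln(C/262) = 5.66/5.35 = 1.05794.
Then C/262 = e^1.05794 = 2.88043, giving C = 262 × 2.88043 = 754.67 ppm.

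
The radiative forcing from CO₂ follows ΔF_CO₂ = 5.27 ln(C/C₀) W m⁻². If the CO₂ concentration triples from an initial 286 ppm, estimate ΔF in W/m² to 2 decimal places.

ΔF = 5.79 W/m²

Because the forcing depends only on the ratio C/C₀, the initial concentration does not enter.
ΔF = 5.27 × ln(3) = 5.27 × 1.09861 = 5.7897 W/m².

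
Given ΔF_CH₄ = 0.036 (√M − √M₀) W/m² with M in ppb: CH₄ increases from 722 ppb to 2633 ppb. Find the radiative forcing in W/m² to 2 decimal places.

CH₄: 0.036 × (√2633 − √722) = 0.036 × (51.3128 − 26.8701) = 0.036 × 24.4427 = 0.8799 W/m².

ΔF = 0.88 W/m²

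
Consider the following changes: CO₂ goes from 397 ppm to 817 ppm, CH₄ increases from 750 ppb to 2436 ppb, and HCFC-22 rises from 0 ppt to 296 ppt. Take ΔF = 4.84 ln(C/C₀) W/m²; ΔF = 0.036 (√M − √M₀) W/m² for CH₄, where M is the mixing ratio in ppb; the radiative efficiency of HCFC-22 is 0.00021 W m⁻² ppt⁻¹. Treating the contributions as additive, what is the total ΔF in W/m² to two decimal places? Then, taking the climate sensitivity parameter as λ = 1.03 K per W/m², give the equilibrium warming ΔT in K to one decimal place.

CO₂: 4.84 × ln(817/397) = 4.84 × ln(2.05793) = 4.84 × 0.72170 = 3.4930 W/m².
CH₄: 0.036 × (√2436 − √750) = 0.036 × (49.3559 − 27.3861) = 0.036 × 21.9698 = 0.7909 W/m².
HCFC-22: ΔF = 0.00021 × (296 − 0) = 0.00021 × 296 = 0.0622 W/m².
Total ΔF = 3.4930 + 0.7909 + 0.0622 = 4.3461 W/m².
ΔT = λ ΔF = 1.03 × 4.35 = 4.4805 K.

ΔF = 4.35 W/m²; ΔT = 4.5 K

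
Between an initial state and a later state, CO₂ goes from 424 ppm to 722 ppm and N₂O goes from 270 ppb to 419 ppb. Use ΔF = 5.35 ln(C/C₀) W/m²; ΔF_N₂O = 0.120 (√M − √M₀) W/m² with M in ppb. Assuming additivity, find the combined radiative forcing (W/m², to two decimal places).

ΔF = 3.33 W/m²

CO₂: 5.35 × ln(722/424) = 5.35 × ln(1.70283) = 5.35 × 0.53229 = 2.8478 W/m².
N₂O: 0.120 × (√419 − √270) = 0.120 × (20.4695 − 16.4317) = 0.120 × 4.0378 = 0.4845 W/m².
Total ΔF = 2.8478 + 0.4845 = 3.3323 W/m².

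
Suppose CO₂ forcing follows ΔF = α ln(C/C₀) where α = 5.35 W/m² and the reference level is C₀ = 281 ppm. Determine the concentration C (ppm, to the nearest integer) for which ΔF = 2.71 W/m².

C ≈ 466 ppm

Set 5.35 ln(C/281) = 2.71, so ln(C/281) = 2.71/5.35 = 0.50654.
Then C/281 = e^0.50654 = 1.65954, giving C = 281 × 1.65954 = 466.33 ppm.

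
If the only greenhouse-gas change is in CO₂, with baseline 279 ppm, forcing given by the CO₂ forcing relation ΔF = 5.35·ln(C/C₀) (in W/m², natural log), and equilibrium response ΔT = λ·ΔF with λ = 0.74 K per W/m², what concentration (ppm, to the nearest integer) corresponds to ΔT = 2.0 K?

Required forcing: ΔF = ΔT/λ = 2.0/0.74 = 2.7027 W/m².
Then ln(C/279) = ΔF/5.35 = 2.7027/5.35 = 0.50518.
So C = 279 × e^0.50518 = 279 × 1.65728 = 462.38 ppm.

C ≈ 462 ppm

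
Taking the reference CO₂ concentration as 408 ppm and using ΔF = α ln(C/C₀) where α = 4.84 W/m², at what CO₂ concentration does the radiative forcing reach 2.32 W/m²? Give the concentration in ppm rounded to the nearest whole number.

C ≈ 659 ppm

Set 4.84 ln(C/408) = 2.32, so ln(C/408) = 2.32/4.84 = 0.47934.
Then C/408 = e^0.47934 = 1.61501, giving C = 408 × 1.61501 = 658.92 ppm.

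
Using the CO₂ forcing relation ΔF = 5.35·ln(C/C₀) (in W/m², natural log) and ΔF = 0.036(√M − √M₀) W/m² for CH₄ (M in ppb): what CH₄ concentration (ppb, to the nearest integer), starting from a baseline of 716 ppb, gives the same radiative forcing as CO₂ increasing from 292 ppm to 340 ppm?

CO₂ forcing: 5.35 × ln(340/292) = 5.35 × 0.152192 = 0.81423 W/m².
Set 0.036(√M − √716) = 0.81423: √M = 0.81423/0.036 + √716 = 22.6175 + 26.7582 = 49.3757.
M = (49.3757)² = 2437.96 ppb.

M ≈ 2438 ppb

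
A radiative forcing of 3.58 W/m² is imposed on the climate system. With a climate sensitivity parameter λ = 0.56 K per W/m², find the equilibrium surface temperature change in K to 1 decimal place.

ΔT = 2.0 K

ΔT = λ ΔF = 0.56 × 3.58 = 2.0048 K.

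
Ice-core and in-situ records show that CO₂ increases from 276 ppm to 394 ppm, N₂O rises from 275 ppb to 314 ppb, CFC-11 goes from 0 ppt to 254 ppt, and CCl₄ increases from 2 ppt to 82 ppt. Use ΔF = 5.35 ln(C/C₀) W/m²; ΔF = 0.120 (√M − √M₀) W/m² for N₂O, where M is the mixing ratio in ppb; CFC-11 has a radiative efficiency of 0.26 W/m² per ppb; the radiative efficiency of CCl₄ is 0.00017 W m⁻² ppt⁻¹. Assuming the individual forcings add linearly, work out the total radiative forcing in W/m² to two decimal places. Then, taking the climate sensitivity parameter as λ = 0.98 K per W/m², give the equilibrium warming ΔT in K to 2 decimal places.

CO₂: 5.35 × ln(394/276) = 5.35 × ln(1.42754) = 5.35 × 0.35595 = 1.9043 W/m².
N₂O: 0.120 × (√314 − √275) = 0.120 × (17.7200 − 16.5831) = 0.120 × 1.1369 = 0.1364 W/m².
CFC-11: Δ = 254 − 0 = 254 ppt = 0.254 ppb; ΔF = 0.26 × 0.254 = 0.0660 W/m².
CCl₄: ΔF = 0.00017 × (82 − 2) = 0.00017 × 80 = 0.0136 W/m².
Total ΔF = 1.9043 + 0.1364 + 0.0660 + 0.0136 = 2.1203 W/m².
ΔT = λ ΔF = 0.98 × 2.12 = 2.0776 K.

ΔF = 2.12 W/m²; ΔT = 2.08 K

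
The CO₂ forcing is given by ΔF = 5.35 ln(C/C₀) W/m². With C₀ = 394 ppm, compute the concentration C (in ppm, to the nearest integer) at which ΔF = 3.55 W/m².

Set 5.35 ln(C/394) = 3.55, so ln(C/394) = 3.55/5.35 = 0.66355.
Then C/394 = e^0.66355 = 1.94167, giving C = 394 × 1.94167 = 765.02 ppm.

C ≈ 765 ppm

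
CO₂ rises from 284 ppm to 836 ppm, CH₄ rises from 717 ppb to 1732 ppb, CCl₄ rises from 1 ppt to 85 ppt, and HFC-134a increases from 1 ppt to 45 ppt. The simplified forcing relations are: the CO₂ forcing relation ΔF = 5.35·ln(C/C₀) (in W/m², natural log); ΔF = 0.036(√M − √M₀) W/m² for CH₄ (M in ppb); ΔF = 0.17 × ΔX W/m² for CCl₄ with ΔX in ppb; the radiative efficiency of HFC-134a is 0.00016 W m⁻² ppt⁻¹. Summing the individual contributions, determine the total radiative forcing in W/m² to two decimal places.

ΔF = 6.33 W/m²

CO₂: 5.35 × ln(836/284) = 5.35 × ln(2.94366) = 5.35 × 1.07965 = 5.7761 W/m².
CH₄: 0.036 × (√1732 − √717) = 0.036 × (41.6173 − 26.7769) = 0.036 × 14.8404 = 0.5343 W/m².
CCl₄: Δ = 85 − 1 = 84 ppt = 0.084 ppb; ΔF = 0.17 × 0.084 = 0.0143 W/m².
HFC-134a: ΔF = 0.00016 × (45 − 1) = 0.00016 × 44 = 0.0070 W/m².
Total ΔF = 5.7761 + 0.5343 + 0.0143 + 0.0070 = 6.3317 W/m².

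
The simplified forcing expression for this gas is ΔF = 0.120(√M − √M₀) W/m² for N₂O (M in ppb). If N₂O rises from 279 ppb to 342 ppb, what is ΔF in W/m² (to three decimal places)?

N₂O: 0.120 × (√342 − √279) = 0.120 × (18.4932 − 16.7033) = 0.120 × 1.7899 = 0.2148 W/m².

ΔF = 0.215 W/m²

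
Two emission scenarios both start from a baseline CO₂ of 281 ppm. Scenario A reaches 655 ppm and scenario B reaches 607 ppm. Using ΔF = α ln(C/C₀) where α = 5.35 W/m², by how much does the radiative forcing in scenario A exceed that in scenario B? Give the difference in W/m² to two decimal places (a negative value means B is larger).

ΔF_A − ΔF_B = 0.41 W/m²

ΔF_A = 5.35 ln(655/281) = 5.35 × 0.84628 = 4.5276 W/m².
ΔF_B = 5.35 ln(607/281) = 5.35 × 0.77017 = 4.1204 W/m².
Difference: 4.5276 − 4.1204 = 0.4072 W/m².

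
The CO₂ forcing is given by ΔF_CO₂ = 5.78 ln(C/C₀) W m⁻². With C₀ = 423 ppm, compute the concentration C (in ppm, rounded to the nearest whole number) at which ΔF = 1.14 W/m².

C ≈ 515 ppm

Set 5.78 ln(C/423) = 1.14, so ln(C/423) = 1.14/5.78 = 0.19723.
Then C/423 = e^0.19723 = 1.21802, giving C = 423 × 1.21802 = 515.22 ppm.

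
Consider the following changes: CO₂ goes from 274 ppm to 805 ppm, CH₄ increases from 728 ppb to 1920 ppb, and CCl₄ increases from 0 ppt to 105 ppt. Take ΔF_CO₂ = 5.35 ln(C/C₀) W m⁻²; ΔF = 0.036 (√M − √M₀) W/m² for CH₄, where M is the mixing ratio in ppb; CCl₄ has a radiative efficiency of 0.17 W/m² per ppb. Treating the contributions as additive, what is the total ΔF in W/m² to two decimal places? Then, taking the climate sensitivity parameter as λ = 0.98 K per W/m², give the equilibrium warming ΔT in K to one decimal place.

ΔF = 6.39 W/m²; ΔT = 6.3 K

CO₂: 5.35 × ln(805/274) = 5.35 × ln(2.93796) = 5.35 × 1.07772 = 5.7658 W/m².
CH₄: 0.036 × (√1920 − √728) = 0.036 × (43.8178 − 26.9815) = 0.036 × 16.8363 = 0.6061 W/m².
CCl₄: Δ = 105 − 0 = 105 ppt = 0.105 ppb; ΔF = 0.17 × 0.105 = 0.0179 W/m².
Total ΔF = 5.7658 + 0.6061 + 0.0179 = 6.3898 W/m².
ΔT = λ ΔF = 0.98 × 6.39 = 6.2622 K.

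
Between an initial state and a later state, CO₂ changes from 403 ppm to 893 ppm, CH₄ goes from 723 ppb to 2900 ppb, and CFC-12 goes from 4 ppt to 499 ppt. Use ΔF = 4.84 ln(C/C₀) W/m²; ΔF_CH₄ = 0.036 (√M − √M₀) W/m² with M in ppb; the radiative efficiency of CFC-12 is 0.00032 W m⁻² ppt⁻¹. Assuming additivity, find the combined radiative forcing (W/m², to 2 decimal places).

CO₂: 4.84 × ln(893/403) = 4.84 × ln(2.21588) = 4.84 × 0.79565 = 3.8509 W/m².
CH₄: 0.036 × (√2900 − √723) = 0.036 × (53.8516 − 26.8887) = 0.036 × 26.9629 = 0.9707 W/m².
CFC-12: ΔF = 0.00032 × (499 − 4) = 0.00032 × 495 = 0.1584 W/m².
Total ΔF = 3.8509 + 0.9707 + 0.1584 = 4.9800 W/m².

ΔF = 4.98 W/m²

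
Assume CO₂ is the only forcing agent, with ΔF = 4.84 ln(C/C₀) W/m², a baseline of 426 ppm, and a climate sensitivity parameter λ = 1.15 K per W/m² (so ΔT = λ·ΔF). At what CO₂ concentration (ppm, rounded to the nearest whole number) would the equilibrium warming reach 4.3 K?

C ≈ 922 ppm

Required forcing: ΔF = ΔT/λ = 4.3/1.15 = 3.7391 W/m².
Then ln(C/426) = ΔF/4.84 = 3.7391/4.84 = 0.77254.
So C = 426 × e^0.77254 = 426 × 2.16526 = 922.40 ppm.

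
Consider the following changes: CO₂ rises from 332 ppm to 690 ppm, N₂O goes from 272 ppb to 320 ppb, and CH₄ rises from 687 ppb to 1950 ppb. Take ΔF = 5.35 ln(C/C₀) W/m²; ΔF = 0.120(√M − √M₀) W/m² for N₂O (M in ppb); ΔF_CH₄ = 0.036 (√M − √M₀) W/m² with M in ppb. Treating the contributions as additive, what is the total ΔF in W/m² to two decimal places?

CO₂: 5.35 × ln(690/332) = 5.35 × ln(2.07831) = 5.35 × 0.73156 = 3.9138 W/m².
N₂O: 0.120 × (√320 − √272) = 0.120 × (17.8885 − 16.4924) = 0.120 × 1.3961 = 0.1675 W/m².
CH₄: 0.036 × (√1950 − √687) = 0.036 × (44.1588 − 26.2107) = 0.036 × 17.9481 = 0.6461 W/m².
Total ΔF = 3.9138 + 0.1675 + 0.6461 = 4.7274 W/m².

ΔF = 4.73 W/m²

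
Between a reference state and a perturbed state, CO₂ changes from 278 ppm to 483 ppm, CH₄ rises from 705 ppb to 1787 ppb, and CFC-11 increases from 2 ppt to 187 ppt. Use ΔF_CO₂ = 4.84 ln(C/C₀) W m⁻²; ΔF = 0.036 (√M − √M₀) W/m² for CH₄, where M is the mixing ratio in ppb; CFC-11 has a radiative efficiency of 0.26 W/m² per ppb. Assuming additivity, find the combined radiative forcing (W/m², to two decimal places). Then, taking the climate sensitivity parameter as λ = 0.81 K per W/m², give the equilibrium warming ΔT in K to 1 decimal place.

CO₂: 4.84 × ln(483/278) = 4.84 × ln(1.73741) = 4.84 × 0.55240 = 2.6736 W/m².
CH₄: 0.036 × (√1787 − √705) = 0.036 × (42.2729 − 26.5518) = 0.036 × 15.7211 = 0.5660 W/m².
CFC-11: Δ = 187 − 2 = 185 ppt = 0.185 ppb; ΔF = 0.26 × 0.185 = 0.0481 W/m².
Total ΔF = 2.6736 + 0.5660 + 0.0481 = 3.2877 W/m².
ΔT = λ ΔF = 0.81 × 3.29 = 2.6649 K.

ΔF = 3.29 W/m²; ΔT = 2.7 K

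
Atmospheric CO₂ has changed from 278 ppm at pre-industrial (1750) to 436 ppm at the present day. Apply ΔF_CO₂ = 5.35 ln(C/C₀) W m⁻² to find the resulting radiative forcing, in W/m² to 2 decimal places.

ΔF = 2.41 W/m²

CO₂: 5.35 × ln(436/278) = 5.35 × ln(1.56835) = 5.35 × 0.45002 = 2.4076 W/m².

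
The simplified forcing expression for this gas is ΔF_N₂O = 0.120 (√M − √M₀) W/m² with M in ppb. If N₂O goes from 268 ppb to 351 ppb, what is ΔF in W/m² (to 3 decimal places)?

N₂O: 0.120 × (√351 − √268) = 0.120 × (18.7350 − 16.3707) = 0.120 × 2.3643 = 0.2837 W/m².

ΔF = 0.284 W/m²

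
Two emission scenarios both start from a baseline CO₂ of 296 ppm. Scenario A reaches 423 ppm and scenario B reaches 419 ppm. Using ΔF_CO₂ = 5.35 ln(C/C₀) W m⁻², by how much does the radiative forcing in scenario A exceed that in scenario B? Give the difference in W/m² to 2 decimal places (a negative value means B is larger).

ΔF_A = 5.35 ln(423/296) = 5.35 × 0.35701 = 1.9100 W/m².
ΔF_B = 5.35 ln(419/296) = 5.35 × 0.34751 = 1.8592 W/m².
Difference: 1.9100 − 1.8592 = 0.0508 W/m².
(Equivalently, ΔF_A − ΔF_B = 5.35 ln(423/419) = 5.35 × 0.00950 = 0.0508 W/m².)

ΔF_A − ΔF_B = 0.05 W/m²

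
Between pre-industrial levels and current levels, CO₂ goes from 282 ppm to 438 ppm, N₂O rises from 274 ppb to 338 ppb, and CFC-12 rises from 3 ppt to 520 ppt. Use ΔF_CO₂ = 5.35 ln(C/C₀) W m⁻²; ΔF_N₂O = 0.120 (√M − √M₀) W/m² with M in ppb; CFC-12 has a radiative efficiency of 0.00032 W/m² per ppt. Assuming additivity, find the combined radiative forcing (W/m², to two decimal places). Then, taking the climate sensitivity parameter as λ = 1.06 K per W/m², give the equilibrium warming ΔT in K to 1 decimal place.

CO₂: 5.35 × ln(438/282) = 5.35 × ln(1.55319) = 5.35 × 0.44031 = 2.3557 W/m².
N₂O: 0.120 × (√338 − √274) = 0.120 × (18.3848 − 16.5529) = 0.120 × 1.8319 = 0.2198 W/m².
CFC-12: ΔF = 0.00032 × (520 − 3) = 0.00032 × 517 = 0.1654 W/m².
Total ΔF = 2.3557 + 0.2198 + 0.1654 = 2.7409 W/m².
ΔT = λ ΔF = 1.06 × 2.74 = 2.9044 K.

ΔF = 2.74 W/m²; ΔT = 2.9 K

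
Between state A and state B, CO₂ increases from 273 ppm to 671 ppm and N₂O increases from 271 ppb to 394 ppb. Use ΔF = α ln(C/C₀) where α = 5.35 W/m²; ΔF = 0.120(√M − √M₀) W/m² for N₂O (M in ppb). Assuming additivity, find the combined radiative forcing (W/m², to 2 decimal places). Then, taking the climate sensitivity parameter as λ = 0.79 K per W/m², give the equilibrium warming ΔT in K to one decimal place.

ΔF = 5.22 W/m²; ΔT = 4.1 K

CO₂: 5.35 × ln(671/273) = 5.35 × ln(2.45788) = 5.35 × 0.89930 = 4.8113 W/m².
N₂O: 0.120 × (√394 − √271) = 0.120 × (19.8494 − 16.4621) = 0.120 × 3.3873 = 0.4065 W/m².
Total ΔF = 4.8113 + 0.4065 = 5.2178 W/m².
ΔT = λ ΔF = 0.79 × 5.22 = 4.1238 K.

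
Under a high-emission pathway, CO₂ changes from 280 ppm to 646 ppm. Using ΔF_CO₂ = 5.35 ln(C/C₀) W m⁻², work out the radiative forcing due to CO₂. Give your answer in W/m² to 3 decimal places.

CO₂: 5.35 × ln(646/280) = 5.35 × ln(2.30714) = 5.35 × 0.83601 = 4.4727 W/m².

ΔF = 4.473 W/m²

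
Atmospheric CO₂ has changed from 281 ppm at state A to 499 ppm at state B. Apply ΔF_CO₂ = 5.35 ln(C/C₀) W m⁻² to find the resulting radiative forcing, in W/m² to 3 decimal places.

CO₂: 5.35 × ln(499/281) = 5.35 × ln(1.77580) = 5.35 × 0.57425 = 3.0722 W/m².

ΔF = 3.072 W/m²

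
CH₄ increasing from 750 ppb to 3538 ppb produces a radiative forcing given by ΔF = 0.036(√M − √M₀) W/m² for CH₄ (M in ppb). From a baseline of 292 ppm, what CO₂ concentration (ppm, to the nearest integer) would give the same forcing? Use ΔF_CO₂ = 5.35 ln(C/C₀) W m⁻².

CH₄ forcing: 0.036 × (√3538 − √750) = 0.036 × (59.4811 − 27.3861) = 0.036 × 32.0950 = 1.15542 W/m².
Set 5.35 ln(C/292) = 1.15542: ln(C/292) = 1.15542/5.35 = 0.21597, so C = 292 × e^0.21597 = 292 × 1.24107 = 362.39 ppm.

C ≈ 362 ppm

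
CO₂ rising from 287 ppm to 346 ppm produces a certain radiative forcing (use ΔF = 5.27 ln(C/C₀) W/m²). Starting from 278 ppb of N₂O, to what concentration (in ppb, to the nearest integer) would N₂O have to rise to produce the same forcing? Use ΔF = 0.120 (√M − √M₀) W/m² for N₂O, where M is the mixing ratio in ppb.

M ≈ 619 ppb

CO₂ forcing: 5.27 × ln(346/287) = 5.27 × 0.186957 = 0.98526 W/m².
Set 0.120(√M − √278) = 0.98526: √M = 0.98526/0.120 + √278 = 8.2105 + 16.6733 = 24.8838.
M = (24.8838)² = 619.20 ppb.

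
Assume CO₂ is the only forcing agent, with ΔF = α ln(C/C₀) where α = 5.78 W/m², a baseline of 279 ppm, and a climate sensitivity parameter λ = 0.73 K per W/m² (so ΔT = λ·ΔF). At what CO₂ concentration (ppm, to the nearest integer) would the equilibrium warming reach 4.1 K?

Required forcing: ΔF = ΔT/λ = 4.1/0.73 = 5.6164 W/m².
Then ln(C/279) = ΔF/5.78 = 5.6164/5.78 = 0.97170.
So C = 279 × e^0.97170 = 279 × 2.64243 = 737.24 ppm.

C ≈ 737 ppm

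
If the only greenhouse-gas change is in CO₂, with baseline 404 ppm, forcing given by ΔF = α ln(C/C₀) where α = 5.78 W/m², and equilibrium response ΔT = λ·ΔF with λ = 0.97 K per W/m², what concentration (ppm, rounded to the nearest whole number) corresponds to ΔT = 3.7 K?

Required forcing: ΔF = ΔT/λ = 3.7/0.97 = 3.8144 W/m².
Then ln(C/404) = ΔF/5.78 = 3.8144/5.78 = 0.65993.
So C = 404 × e^0.65993 = 404 × 1.93466 = 781.60 ppm.

C ≈ 782 ppm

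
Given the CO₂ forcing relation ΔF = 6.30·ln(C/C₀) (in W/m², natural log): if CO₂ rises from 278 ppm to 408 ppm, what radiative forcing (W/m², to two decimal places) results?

ΔF = 2.42 W/m²

CO₂: 6.30 × ln(408/278) = 6.30 × ln(1.46763) = 6.30 × 0.38365 = 2.4170 W/m².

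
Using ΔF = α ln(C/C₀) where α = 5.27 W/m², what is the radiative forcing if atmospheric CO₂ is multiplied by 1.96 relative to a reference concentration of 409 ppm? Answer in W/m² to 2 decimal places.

ΔF = 5.27 × ln(1.96) = 5.27 × 0.67294 = 3.5464 W/m².

ΔF = 3.55 W/m²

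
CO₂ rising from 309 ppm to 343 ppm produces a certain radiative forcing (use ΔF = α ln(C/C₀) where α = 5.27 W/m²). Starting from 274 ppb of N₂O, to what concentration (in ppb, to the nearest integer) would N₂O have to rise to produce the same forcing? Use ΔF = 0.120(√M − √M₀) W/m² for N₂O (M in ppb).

CO₂ forcing: 5.27 × ln(343/309) = 5.27 × 0.104389 = 0.55013 W/m².
Set 0.120(√M − √274) = 0.55013: √M = 0.55013/0.120 + √274 = 4.5844 + 16.5529 = 21.1373.
M = (21.1373)² = 446.79 ppb.

M ≈ 447 ppb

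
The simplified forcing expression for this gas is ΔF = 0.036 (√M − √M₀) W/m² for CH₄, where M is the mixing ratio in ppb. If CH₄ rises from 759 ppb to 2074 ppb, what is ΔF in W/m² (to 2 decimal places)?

ΔF = 0.65 W/m²

CH₄: 0.036 × (√2074 − √759) = 0.036 × (45.5412 − 27.5500) = 0.036 × 17.9912 = 0.6477 W/m².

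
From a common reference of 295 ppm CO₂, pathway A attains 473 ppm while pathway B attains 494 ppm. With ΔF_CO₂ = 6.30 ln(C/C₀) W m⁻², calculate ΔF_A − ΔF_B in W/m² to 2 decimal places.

ΔF_A − ΔF_B = -0.27 W/m²

ΔF_A = 6.30 ln(473/295) = 6.30 × 0.47212 = 2.9744 W/m².
ΔF_B = 6.30 ln(494/295) = 6.30 × 0.51556 = 3.2480 W/m².
Difference: 2.9744 − 3.2480 = -0.2736 W/m².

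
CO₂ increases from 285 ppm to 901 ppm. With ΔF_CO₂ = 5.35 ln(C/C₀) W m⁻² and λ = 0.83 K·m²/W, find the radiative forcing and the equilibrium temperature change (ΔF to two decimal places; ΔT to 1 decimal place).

ΔF = 6.16 W/m²; ΔT = 5.1 K

CO₂: 5.35 × ln(901/285) = 5.35 × ln(3.16140) = 5.35 × 1.15101 = 6.1579 W/m².
ΔT = λ ΔF = 0.83 × 6.16 = 5.1128 K.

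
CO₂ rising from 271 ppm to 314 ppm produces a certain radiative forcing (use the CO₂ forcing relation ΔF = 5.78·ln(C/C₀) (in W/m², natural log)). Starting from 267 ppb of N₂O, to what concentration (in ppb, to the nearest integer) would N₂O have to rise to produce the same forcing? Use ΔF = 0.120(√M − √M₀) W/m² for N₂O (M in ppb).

M ≈ 549 ppb

CO₂ forcing: 5.78 × ln(314/271) = 5.78 × 0.147274 = 0.85124 W/m².
Set 0.120(√M − √267) = 0.85124: √M = 0.85124/0.120 + √267 = 7.0937 + 16.3401 = 23.4338.
M = (23.4338)² = 549.14 ppb.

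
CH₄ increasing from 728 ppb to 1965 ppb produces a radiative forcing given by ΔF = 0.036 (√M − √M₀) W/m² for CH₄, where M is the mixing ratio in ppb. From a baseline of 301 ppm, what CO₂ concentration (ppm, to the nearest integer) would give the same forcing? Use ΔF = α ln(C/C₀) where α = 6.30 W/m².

C ≈ 332 ppm

CH₄ forcing: 0.036 × (√1965 − √728) = 0.036 × (44.3283 − 26.9815) = 0.036 × 17.3468 = 0.62448 W/m².
Set 6.30 ln(C/301) = 0.62448: ln(C/301) = 0.62448/6.30 = 0.09912, so C = 301 × e^0.09912 = 301 × 1.10420 = 332.36 ppm.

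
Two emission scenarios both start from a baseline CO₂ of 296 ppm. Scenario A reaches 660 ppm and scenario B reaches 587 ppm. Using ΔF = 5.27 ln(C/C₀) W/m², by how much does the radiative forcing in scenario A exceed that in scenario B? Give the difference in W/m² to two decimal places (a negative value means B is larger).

ΔF_A = 5.27 ln(660/296) = 5.27 × 0.80188 = 4.2259 W/m².
ΔF_B = 5.27 ln(587/296) = 5.27 × 0.68467 = 3.6082 W/m².
Difference: 4.2259 − 3.6082 = 0.6177 W/m².
(Equivalently, ΔF_A − ΔF_B = 5.27 ln(660/587) = 5.27 × 0.11722 = 0.6177 W/m².)

ΔF_A − ΔF_B = 0.62 W/m²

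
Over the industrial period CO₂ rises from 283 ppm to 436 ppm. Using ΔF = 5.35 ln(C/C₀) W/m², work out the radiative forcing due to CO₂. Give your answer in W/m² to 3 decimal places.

ΔF = 2.312 W/m²

CO₂ absorption bands are partially saturated, so forcing scales with the logarithm of the concentration ratio.
CO₂: 5.35 × ln(436/283) = 5.35 × ln(1.54064) = 5.35 × 0.43220 = 2.3123 W/m².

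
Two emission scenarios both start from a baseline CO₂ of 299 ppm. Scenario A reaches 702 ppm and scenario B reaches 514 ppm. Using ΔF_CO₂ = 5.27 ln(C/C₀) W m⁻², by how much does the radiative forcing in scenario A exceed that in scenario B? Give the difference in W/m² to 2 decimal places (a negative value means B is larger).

ΔF_A = 5.27 ln(702/299) = 5.27 × 0.85349 = 4.4979 W/m².
ΔF_B = 5.27 ln(514/299) = 5.27 × 0.54178 = 2.8552 W/m².
Difference: 4.4979 − 2.8552 = 1.6427 W/m².
(Equivalently, ΔF_A − ΔF_B = 5.27 ln(702/514) = 5.27 × 0.31171 = 1.6427 W/m².)

ΔF_A − ΔF_B = 1.64 W/m²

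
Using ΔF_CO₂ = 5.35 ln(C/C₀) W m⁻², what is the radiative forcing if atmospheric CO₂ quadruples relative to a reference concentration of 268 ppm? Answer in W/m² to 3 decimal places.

ΔF = 7.417 W/m²

Because the forcing depends only on the ratio C/C₀, the initial concentration does not enter.
ΔF = 5.35 × ln(4) = 5.35 × 1.38629 = 7.4167 W/m².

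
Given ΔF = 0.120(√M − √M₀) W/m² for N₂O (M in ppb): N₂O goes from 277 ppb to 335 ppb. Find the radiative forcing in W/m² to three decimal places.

N₂O: 0.120 × (√335 − √277) = 0.120 × (18.3030 − 16.6433) = 0.120 × 1.6597 = 0.1992 W/m².

ΔF = 0.199 W/m²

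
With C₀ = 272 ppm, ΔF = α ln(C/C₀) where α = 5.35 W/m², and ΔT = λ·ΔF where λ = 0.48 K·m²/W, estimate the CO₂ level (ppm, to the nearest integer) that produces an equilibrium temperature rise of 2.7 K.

C ≈ 778 ppm

Required forcing: ΔF = ΔT/λ = 2.7/0.48 = 5.6250 W/m².
Then ln(C/272) = ΔF/5.35 = 5.6250/5.35 = 1.05140.
So C = 272 × e^1.05140 = 272 × 2.86165 = 778.37 ppm.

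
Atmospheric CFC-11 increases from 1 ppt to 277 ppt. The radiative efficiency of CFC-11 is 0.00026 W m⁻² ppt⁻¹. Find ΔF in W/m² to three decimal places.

CFC-11: ΔF = 0.00026 × (277 − 1) = 0.00026 × 276 = 0.0718 W/m².

ΔF = 0.072 W/m²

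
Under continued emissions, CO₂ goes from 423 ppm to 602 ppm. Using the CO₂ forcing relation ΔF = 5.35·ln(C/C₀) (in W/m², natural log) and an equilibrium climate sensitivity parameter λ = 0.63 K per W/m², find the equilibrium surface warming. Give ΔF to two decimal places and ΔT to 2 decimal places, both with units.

ΔF = 1.89 W/m²; ΔT = 1.19 K

CO₂: 5.35 × ln(602/423) = 5.35 × ln(1.42317) = 5.35 × 0.35289 = 1.8880 W/m².
ΔT = λ ΔF = 0.63 × 1.89 = 1.1907 K.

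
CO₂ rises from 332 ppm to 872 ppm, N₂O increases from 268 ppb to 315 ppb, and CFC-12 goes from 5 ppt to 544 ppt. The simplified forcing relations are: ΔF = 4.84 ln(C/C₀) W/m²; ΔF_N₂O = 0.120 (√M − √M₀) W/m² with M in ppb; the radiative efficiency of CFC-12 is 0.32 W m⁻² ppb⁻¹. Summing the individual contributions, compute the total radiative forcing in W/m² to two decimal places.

CO₂: 4.84 × ln(872/332) = 4.84 × ln(2.62651) = 4.84 × 0.96566 = 4.6738 W/m².
N₂O: 0.120 × (√315 − √268) = 0.120 × (17.7482 − 16.3707) = 0.120 × 1.3775 = 0.1653 W/m².
CFC-12: Δ = 544 − 5 = 539 ppt = 0.539 ppb; ΔF = 0.32 × 0.539 = 0.1725 W/m².
Total ΔF = 4.6738 + 0.1653 + 0.1725 = 5.0116 W/m².

ΔF = 5.01 W/m²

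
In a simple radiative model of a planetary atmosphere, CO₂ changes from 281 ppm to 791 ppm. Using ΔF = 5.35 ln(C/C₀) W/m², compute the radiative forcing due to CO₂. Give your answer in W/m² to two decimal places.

CO₂: 5.35 × ln(791/281) = 5.35 × ln(2.81495) = 5.35 × 1.03494 = 5.5369 W/m².

ΔF = 5.54 W/m²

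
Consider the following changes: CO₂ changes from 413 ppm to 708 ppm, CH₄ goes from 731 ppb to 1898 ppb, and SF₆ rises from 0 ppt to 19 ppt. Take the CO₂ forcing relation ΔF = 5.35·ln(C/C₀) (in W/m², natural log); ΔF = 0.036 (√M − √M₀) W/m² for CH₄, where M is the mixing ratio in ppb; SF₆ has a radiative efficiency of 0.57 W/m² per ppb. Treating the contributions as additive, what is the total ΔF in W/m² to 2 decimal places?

ΔF = 3.49 W/m²

CO₂: 5.35 × ln(708/413) = 5.35 × ln(1.71429) = 5.35 × 0.53900 = 2.8837 W/m².
CH₄: 0.036 × (√1898 − √731) = 0.036 × (43.5660 − 27.0370) = 0.036 × 16.5290 = 0.5950 W/m².
SF₆: Δ = 19 − 0 = 19 ppt = 0.019 ppb; ΔF = 0.57 × 0.019 = 0.0108 W/m².
Total ΔF = 2.8837 + 0.5950 + 0.0108 = 3.4895 W/m².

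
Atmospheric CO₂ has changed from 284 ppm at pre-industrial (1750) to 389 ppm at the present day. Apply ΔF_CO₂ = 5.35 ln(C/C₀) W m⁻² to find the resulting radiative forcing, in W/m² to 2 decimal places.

CO₂ absorption bands are partially saturated, so forcing scales with the logarithm of the concentration ratio.
CO₂: 5.35 × ln(389/284) = 5.35 × ln(1.36972) = 5.35 × 0.31461 = 1.6832 W/m².

ΔF = 1.68 W/m²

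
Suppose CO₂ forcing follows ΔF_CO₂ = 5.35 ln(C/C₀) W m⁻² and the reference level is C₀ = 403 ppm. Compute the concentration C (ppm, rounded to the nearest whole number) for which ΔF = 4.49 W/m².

C ≈ 933 ppm

Set 5.35 ln(C/403) = 4.49, so ln(C/403) = 4.49/5.35 = 0.83925.
Then C/403 = e^0.83925 = 2.31463, giving C = 403 × 2.31463 = 932.80 ppm.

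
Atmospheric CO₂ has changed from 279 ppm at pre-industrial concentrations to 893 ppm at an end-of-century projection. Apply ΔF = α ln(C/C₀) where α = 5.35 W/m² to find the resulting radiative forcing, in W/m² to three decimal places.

CO₂ absorption bands are partially saturated, so forcing scales with the logarithm of the concentration ratio.
CO₂: 5.35 × ln(893/279) = 5.35 × ln(3.20072) = 5.35 × 1.16338 = 6.2241 W/m².

ΔF = 6.224 W/m²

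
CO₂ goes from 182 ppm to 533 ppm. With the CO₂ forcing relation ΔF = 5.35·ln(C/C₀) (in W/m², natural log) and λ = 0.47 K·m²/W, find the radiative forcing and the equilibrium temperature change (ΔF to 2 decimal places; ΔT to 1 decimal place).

CO₂: 5.35 × ln(533/182) = 5.35 × ln(2.92857) = 5.35 × 1.07451 = 5.7486 W/m².
ΔT = λ ΔF = 0.47 × 5.75 = 2.7025 K.

ΔF = 5.75 W/m²; ΔT = 2.7 K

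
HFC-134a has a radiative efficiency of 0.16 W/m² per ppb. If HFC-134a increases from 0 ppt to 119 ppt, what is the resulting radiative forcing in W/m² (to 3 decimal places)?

ΔF = 0.019 W/m²

HFC-134a: Δ = 119 − 0 = 119 ppt = 0.119 ppb; ΔF = 0.16 × 0.119 = 0.0190 W/m².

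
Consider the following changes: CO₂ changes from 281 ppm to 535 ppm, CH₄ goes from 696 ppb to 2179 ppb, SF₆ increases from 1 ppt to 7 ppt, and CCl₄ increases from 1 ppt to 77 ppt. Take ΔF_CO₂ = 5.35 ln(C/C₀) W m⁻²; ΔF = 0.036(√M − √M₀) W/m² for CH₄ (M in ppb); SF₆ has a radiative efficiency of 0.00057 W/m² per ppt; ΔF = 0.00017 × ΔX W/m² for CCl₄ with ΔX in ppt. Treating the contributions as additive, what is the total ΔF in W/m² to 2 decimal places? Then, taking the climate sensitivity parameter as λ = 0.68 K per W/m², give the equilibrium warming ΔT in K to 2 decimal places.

ΔF = 4.19 W/m²; ΔT = 2.85 K

CO₂: 5.35 × ln(535/281) = 5.35 × ln(1.90391) = 5.35 × 0.64391 = 3.4449 W/m².
CH₄: 0.036 × (√2179 − √696) = 0.036 × (46.6798 − 26.3818) = 0.036 × 20.2980 = 0.7307 W/m².
SF₆: ΔF = 0.00057 × (7 − 1) = 0.00057 × 6 = 0.0034 W/m².
CCl₄: ΔF = 0.00017 × (77 − 1) = 0.00017 × 76 = 0.0129 W/m².
Total ΔF = 3.4449 + 0.7307 + 0.0034 + 0.0129 = 4.1919 W/m².
ΔT = λ ΔF = 0.68 × 4.19 = 2.8492 K.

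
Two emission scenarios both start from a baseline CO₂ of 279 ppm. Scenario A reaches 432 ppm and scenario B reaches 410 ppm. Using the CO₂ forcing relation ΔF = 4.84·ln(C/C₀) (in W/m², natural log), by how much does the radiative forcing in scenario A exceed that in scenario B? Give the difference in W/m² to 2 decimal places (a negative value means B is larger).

ΔF_A − ΔF_B = 0.25 W/m²

ΔF_A = 4.84 ln(432/279) = 4.84 × 0.43721 = 2.1161 W/m².
ΔF_B = 4.84 ln(410/279) = 4.84 × 0.38495 = 1.8632 W/m².
Difference: 2.1161 − 1.8632 = 0.2529 W/m².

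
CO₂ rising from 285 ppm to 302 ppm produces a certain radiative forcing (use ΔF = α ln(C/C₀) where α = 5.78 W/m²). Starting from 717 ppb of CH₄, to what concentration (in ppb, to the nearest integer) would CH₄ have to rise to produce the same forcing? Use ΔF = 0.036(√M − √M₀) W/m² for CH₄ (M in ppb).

CO₂ forcing: 5.78 × ln(302/285) = 5.78 × 0.057938 = 0.33488 W/m².
Set 0.036(√M − √717) = 0.33488: √M = 0.33488/0.036 + √717 = 9.3022 + 26.7769 = 36.0791.
M = (36.0791)² = 1301.70 ppb.

M ≈ 1302 ppb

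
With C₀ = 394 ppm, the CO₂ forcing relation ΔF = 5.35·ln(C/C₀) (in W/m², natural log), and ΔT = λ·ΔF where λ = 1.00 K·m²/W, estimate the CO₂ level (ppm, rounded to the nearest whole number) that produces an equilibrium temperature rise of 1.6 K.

C ≈ 531 ppm

Required forcing: ΔF = ΔT/λ = 1.6/1.00 = 1.6000 W/m².
Then ln(C/394) = ΔF/5.35 = 1.6000/5.35 = 0.29907.
So C = 394 × e^0.29907 = 394 × 1.34860 = 531.35 ppm.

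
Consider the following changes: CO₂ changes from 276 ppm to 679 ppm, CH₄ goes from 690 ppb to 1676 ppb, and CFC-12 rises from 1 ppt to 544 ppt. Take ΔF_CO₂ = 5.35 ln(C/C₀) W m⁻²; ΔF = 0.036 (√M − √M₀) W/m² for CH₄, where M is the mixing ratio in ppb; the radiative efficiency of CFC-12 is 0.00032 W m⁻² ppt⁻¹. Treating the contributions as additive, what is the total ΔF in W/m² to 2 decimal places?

ΔF = 5.52 W/m²

CO₂: 5.35 × ln(679/276) = 5.35 × ln(2.46014) = 5.35 × 0.90022 = 4.8162 W/m².
CH₄: 0.036 × (√1676 − √690) = 0.036 × (40.9390 − 26.2679) = 0.036 × 14.6711 = 0.5282 W/m².
CFC-12: ΔF = 0.00032 × (544 − 1) = 0.00032 × 543 = 0.1738 W/m².
Total ΔF = 4.8162 + 0.5282 + 0.1738 = 5.5182 W/m².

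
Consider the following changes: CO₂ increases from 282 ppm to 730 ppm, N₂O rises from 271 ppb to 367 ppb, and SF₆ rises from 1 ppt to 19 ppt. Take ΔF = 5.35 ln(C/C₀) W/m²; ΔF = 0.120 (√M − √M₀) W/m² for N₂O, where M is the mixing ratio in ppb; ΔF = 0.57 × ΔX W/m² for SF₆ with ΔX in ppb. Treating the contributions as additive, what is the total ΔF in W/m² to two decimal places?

CO₂: 5.35 × ln(730/282) = 5.35 × ln(2.58865) = 5.35 × 0.95114 = 5.0886 W/m².
N₂O: 0.120 × (√367 − √271) = 0.120 × (19.1572 − 16.4621) = 0.120 × 2.6951 = 0.3234 W/m².
SF₆: Δ = 19 − 1 = 18 ppt = 0.018 ppb; ΔF = 0.57 × 0.018 = 0.0103 W/m².
Total ΔF = 5.0886 + 0.3234 + 0.0103 = 5.4223 W/m².

ΔF = 5.42 W/m²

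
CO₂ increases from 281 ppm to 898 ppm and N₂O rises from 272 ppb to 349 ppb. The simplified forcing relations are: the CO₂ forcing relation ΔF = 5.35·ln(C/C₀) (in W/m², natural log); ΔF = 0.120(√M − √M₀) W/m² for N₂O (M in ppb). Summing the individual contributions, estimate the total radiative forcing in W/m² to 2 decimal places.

ΔF = 6.48 W/m²

CO₂: 5.35 × ln(898/281) = 5.35 × ln(3.19573) = 5.35 × 1.16182 = 6.2157 W/m².
N₂O: 0.120 × (√349 − √272) = 0.120 × (18.6815 − 16.4924) = 0.120 × 2.1891 = 0.2627 W/m².
Total ΔF = 6.2157 + 0.2627 = 6.4784 W/m².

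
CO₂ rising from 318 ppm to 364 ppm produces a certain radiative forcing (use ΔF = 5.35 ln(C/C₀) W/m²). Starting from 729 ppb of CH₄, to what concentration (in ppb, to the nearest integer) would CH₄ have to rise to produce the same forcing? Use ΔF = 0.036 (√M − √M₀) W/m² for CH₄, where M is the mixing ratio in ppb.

M ≈ 2216 ppb

CO₂ forcing: 5.35 × ln(364/318) = 5.35 × 0.135102 = 0.72280 W/m².
Set 0.036(√M − √729) = 0.72280: √M = 0.72280/0.036 + √729 = 20.0778 + 27.0000 = 47.0778.
M = (47.0778)² = 2216.32 ppb.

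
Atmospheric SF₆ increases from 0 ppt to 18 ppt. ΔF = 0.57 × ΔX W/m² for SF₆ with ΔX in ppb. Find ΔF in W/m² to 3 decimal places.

ΔF = 0.010 W/m²

SF₆: Δ = 18 − 0 = 18 ppt = 0.018 ppb; ΔF = 0.57 × 0.018 = 0.0103 W/m².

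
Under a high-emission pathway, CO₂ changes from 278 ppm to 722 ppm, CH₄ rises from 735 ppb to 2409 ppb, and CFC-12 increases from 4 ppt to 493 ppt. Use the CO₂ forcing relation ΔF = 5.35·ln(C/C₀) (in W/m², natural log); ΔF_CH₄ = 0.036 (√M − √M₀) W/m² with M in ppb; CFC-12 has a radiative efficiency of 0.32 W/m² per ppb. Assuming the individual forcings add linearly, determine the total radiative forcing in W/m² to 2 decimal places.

CO₂: 5.35 × ln(722/278) = 5.35 × ln(2.59712) = 5.35 × 0.95440 = 5.1060 W/m².
CH₄: 0.036 × (√2409 − √735) = 0.036 × (49.0816 − 27.1109) = 0.036 × 21.9707 = 0.7909 W/m².
CFC-12: Δ = 493 − 4 = 489 ppt = 0.489 ppb; ΔF = 0.32 × 0.489 = 0.1565 W/m².
Total ΔF = 5.1060 + 0.7909 + 0.1565 = 6.0534 W/m².

ΔF = 6.05 W/m²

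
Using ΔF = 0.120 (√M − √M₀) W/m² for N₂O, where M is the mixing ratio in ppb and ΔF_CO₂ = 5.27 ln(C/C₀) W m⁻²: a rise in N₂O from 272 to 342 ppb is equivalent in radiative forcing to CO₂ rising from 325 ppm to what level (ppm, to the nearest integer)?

C ≈ 340 ppm

N₂O forcing: 0.120 × (√342 − √272) = 0.120 × (18.4932 − 16.4924) = 0.120 × 2.0008 = 0.24010 W/m².
Set 5.27 ln(C/325) = 0.24010: ln(C/325) = 0.24010/5.27 = 0.04556, so C = 325 × e^0.04556 = 325 × 1.04661 = 340.15 ppm.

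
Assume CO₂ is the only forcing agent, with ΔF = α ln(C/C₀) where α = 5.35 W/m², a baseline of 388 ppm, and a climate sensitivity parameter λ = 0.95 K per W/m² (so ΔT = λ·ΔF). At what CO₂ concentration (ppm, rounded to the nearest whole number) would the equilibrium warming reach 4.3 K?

Required forcing: ΔF = ΔT/λ = 4.3/0.95 = 4.5263 W/m².
Then ln(C/388) = ΔF/5.35 = 4.5263/5.35 = 0.84604.
So C = 388 × e^0.84604 = 388 × 2.33040 = 904.20 ppm.

C ≈ 904 ppm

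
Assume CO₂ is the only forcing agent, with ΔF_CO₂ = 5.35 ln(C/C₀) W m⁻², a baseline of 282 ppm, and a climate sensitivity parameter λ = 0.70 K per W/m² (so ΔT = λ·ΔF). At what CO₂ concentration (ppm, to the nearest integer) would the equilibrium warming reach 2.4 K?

C ≈ 535 ppm

Required forcing: ΔF = ΔT/λ = 2.4/0.70 = 3.4286 W/m².
Then ln(C/282) = ΔF/5.35 = 3.4286/5.35 = 0.64086.
So C = 282 × e^0.64086 = 282 × 1.89811 = 535.27 ppm.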